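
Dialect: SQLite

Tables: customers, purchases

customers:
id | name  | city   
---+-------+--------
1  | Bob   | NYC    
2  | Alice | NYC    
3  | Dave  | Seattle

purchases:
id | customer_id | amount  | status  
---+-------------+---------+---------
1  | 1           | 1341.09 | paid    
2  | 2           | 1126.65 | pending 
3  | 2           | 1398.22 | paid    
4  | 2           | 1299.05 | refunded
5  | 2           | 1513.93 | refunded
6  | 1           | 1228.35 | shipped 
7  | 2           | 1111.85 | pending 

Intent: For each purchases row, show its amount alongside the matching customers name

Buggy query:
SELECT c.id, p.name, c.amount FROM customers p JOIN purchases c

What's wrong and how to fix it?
Bug: Missing join condition: each purchases row is matched to all customers rows instead of just its own

Fix: Specify the join condition linking the foreign key to the parent id

Corrected query:
SELECT c.id, p.name, c.amount FROM customers p JOIN purchases c ON c.customer_id = p.id

Result:
id | name  | amount 
---+-------+--------
1  | Bob   | 1341.09
2  | Alice | 1126.65
3  | Alice | 1398.22
4  | Alice | 1299.05
5  | Alice | 1513.93
6  | Bob   | 1228.35
7  | Alice | 1111.85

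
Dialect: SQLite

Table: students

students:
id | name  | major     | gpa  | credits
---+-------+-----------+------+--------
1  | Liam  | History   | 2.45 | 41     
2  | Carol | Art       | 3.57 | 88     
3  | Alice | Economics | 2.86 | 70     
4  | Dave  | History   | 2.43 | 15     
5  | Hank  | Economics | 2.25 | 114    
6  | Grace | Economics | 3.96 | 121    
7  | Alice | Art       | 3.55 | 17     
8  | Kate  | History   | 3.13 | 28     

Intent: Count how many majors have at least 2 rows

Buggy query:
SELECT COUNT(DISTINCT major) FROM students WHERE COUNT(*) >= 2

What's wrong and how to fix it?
Bug: WHERE filters individual rows, not groups, so a group-level COUNT is invalid there

Fix: Use a subquery that GROUPs and filters with HAVING, then count its rows

Corrected query:
SELECT COUNT(*) FROM (SELECT major FROM students GROUP BY major HAVING COUNT(*) >= 2)

Result:
COUNT(*)
--------
3       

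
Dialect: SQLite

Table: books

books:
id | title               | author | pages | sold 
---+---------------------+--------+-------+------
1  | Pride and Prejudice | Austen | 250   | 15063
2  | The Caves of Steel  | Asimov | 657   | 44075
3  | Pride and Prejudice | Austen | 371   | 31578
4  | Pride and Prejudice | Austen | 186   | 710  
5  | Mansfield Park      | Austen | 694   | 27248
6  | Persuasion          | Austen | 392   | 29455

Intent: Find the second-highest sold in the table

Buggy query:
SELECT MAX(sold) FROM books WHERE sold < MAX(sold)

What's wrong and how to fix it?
Bug: The inner MAX is an aggregate inside WHERE, which is not allowed

Fix: Compute the overall MAX in a subquery, then take MAX of rows below it

Corrected query:
SELECT MAX(sold) FROM books WHERE sold < (SELECT MAX(sold) FROM books)

Result:
MAX(sold)
---------
31578    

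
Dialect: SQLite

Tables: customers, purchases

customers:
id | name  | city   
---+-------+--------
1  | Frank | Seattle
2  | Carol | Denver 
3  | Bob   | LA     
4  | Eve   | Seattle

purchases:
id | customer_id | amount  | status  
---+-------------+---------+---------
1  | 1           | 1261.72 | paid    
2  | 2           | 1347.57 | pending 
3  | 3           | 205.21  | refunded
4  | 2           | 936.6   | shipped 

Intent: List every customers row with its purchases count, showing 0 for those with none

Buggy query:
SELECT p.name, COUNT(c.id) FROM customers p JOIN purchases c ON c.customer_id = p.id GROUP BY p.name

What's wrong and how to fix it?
Bug: INNER JOIN drops customers rows that have no matching purchases rows

Fix: Use LEFT JOIN so parents without children still appear (COUNT(c.id) gives 0)

Corrected query:
SELECT p.name, COUNT(c.id) FROM customers p LEFT JOIN purchases c ON c.customer_id = p.id GROUP BY p.name

Result:
name  | COUNT(c.id)
------+------------
Bob   | 1          
Carol | 2          
Eve   | 0          
Frank | 1          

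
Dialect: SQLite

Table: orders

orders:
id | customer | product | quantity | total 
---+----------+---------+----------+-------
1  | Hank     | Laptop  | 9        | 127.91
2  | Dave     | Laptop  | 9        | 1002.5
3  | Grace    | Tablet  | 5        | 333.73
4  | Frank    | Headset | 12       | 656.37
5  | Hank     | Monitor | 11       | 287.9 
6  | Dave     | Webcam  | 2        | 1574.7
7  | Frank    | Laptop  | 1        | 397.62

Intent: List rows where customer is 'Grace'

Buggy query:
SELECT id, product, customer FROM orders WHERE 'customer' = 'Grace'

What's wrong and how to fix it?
Bug: 'customer' in single quotes is a string literal, not the column; the comparison is literal-vs-literal and never true

Fix: Remove the quotes around the column name (or use double quotes for an identifier)

Corrected query:
SELECT id, product, customer FROM orders WHERE customer = 'Grace'

Result:
id | product | customer
---+---------+---------
3  | Tablet  | Grace   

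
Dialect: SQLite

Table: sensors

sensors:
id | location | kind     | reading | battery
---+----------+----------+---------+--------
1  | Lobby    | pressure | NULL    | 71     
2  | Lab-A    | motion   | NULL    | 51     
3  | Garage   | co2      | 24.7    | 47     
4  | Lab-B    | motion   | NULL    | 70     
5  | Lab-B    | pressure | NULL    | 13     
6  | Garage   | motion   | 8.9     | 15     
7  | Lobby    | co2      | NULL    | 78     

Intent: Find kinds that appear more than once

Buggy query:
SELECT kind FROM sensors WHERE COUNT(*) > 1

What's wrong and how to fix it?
Bug: COUNT(*) is an aggregate and cannot be used in WHERE

Fix: Group first, then use HAVING for the count condition

Corrected query:
SELECT kind FROM sensors GROUP BY kind HAVING COUNT(*) > 1

Result:
kind    
--------
co2     
motion  
pressure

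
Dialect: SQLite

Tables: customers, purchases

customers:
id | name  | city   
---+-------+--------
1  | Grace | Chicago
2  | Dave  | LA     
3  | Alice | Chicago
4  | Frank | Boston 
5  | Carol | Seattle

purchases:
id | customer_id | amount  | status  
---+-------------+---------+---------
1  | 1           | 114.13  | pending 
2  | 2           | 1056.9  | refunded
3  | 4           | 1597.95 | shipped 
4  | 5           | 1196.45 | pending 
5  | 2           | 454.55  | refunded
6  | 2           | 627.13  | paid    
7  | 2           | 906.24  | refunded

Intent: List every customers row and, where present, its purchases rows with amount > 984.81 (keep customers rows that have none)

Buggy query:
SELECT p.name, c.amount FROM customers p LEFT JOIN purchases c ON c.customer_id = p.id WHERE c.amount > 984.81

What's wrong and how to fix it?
Bug: Filtering c.amount in WHERE discards the NULL rows produced by LEFT JOIN, turning it into an inner join

Fix: Move the right-table condition into the ON clause so unmatched parents are kept

Corrected query:
SELECT p.name, c.amount FROM customers p LEFT JOIN purchases c ON c.customer_id = p.id AND c.amount > 984.81

Result:
name  | amount 
------+--------
Grace | NULL   
Dave  | 1056.9 
Alice | NULL   
Frank | 1597.95
Carol | 1196.45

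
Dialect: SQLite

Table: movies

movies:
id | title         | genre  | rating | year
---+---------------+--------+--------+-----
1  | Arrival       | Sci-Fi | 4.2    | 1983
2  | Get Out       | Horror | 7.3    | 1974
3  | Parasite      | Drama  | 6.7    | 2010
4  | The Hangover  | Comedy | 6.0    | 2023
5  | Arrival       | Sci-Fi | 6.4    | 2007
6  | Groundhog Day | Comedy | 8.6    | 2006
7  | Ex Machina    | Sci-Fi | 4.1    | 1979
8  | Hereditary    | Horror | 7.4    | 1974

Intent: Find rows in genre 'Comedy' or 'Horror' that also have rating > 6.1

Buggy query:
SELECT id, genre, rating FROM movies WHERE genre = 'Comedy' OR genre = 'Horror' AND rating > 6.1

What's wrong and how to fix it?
Bug: AND binds tighter than OR, so this parses as genre = 'Comedy' OR (genre = 'Horror' AND rating > 6.1)

Fix: Group the OR with parentheses (or use IN), then AND the threshold

Corrected query:
SELECT id, genre, rating FROM movies WHERE (genre = 'Comedy' OR genre = 'Horror') AND rating > 6.1

Result:
id | genre  | rating
---+--------+-------
2  | Horror | 7.3   
6  | Comedy | 8.6   
8  | Horror | 7.4   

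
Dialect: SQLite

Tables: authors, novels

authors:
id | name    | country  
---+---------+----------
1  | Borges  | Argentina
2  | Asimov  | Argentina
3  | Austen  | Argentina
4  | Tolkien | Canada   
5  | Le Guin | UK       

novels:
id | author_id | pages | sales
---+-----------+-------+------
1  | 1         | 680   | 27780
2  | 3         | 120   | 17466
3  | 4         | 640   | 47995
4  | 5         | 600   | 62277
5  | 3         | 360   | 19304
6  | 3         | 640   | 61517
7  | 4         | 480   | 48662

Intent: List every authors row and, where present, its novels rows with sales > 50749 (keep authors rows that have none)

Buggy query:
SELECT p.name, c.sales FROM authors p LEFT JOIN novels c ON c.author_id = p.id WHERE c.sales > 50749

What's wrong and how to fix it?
Bug: Filtering c.sales in WHERE discards the NULL rows produced by LEFT JOIN, turning it into an inner join

Fix: Move the right-table condition into the ON clause so unmatched parents are kept

Corrected query:
SELECT p.name, c.sales FROM authors p LEFT JOIN novels c ON c.author_id = p.id AND c.sales > 50749

Result:
name    | sales
--------+------
Borges  | NULL 
Asimov  | NULL 
Austen  | 61517
Tolkien | NULL 
Le Guin | 62277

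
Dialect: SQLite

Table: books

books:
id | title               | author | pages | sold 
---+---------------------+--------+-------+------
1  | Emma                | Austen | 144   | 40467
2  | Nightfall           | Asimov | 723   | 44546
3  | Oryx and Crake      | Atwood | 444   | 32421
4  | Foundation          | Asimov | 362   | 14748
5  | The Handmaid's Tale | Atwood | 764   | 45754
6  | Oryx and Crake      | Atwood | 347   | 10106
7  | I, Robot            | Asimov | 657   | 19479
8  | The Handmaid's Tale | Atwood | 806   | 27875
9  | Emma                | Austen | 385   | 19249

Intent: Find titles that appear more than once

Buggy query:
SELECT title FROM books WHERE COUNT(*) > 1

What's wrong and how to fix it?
Bug: COUNT(*) is an aggregate and cannot be used in WHERE

Fix: GROUP BY title, then filter groups with HAVING COUNT(*) > 1

Corrected query:
SELECT title FROM books GROUP BY title HAVING COUNT(*) > 1

Result:
title              
-------------------
Emma               
Oryx and Crake     
The Handmaid's Tale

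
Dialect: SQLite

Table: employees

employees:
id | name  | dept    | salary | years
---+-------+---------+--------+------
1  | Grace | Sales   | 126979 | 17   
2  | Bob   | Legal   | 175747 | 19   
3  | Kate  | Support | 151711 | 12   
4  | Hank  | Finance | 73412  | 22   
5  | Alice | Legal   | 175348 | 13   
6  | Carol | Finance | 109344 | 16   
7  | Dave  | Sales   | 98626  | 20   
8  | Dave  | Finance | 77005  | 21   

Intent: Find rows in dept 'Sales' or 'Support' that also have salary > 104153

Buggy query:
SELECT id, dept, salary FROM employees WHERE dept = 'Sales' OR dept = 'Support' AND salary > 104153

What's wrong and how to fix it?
Bug: Without parentheses, AND is evaluated before OR, so the salary filter only applies to the 'Support' branch

Fix: Group the OR with parentheses (or use IN), then AND the threshold

Corrected query:
SELECT id, dept, salary FROM employees WHERE (dept = 'Sales' OR dept = 'Support') AND salary > 104153

Result:
id | dept    | salary
---+---------+-------
1  | Sales   | 126979
3  | Support | 151711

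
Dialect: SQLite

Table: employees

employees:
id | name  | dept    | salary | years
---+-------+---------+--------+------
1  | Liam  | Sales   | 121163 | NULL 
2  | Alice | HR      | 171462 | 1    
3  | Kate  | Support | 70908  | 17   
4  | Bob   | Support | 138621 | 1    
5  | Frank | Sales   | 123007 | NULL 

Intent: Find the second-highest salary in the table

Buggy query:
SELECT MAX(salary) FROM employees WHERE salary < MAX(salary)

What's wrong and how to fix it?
Bug: The inner MAX is an aggregate inside WHERE, which is not allowed

Fix: Compute the overall MAX in a subquery, then take MAX of rows below it

Corrected query:
SELECT MAX(salary) FROM employees WHERE salary < (SELECT MAX(salary) FROM employees)

Result:
MAX(salary)
-----------
138621     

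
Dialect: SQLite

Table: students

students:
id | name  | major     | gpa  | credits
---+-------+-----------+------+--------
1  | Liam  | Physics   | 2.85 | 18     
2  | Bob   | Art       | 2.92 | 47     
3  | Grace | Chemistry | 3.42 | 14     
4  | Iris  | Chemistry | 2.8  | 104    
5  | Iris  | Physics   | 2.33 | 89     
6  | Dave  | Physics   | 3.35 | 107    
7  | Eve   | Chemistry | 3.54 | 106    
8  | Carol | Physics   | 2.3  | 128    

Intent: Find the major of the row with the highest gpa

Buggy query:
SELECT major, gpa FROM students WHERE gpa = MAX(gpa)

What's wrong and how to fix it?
Bug: MAX(gpa) is an aggregate and cannot be used directly in WHERE

Fix: Use a subquery: WHERE gpa = (SELECT MAX(gpa) FROM students)

Corrected query:
SELECT major, gpa FROM students WHERE gpa = (SELECT MAX(gpa) FROM students)

Result:
major     | gpa 
----------+-----
Chemistry | 3.54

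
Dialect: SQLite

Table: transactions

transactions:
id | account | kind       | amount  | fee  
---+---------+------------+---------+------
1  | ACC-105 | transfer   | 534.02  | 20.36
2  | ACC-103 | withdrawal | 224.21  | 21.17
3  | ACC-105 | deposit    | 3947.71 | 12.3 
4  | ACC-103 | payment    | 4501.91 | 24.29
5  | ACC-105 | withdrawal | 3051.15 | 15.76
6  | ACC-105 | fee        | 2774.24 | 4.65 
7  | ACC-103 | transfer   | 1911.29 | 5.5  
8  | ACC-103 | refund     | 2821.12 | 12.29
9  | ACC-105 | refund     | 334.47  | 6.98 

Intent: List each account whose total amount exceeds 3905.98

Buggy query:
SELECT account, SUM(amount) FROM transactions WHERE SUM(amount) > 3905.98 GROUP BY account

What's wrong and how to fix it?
Bug: Aggregate functions cannot appear in a WHERE clause

Fix: Move the aggregate condition to a HAVING clause

Corrected query:
SELECT account, SUM(amount) FROM transactions GROUP BY account HAVING SUM(amount) > 3905.98

Result:
account | SUM(amount)
--------+------------
ACC-103 | 9458.53    
ACC-105 | 10641.59   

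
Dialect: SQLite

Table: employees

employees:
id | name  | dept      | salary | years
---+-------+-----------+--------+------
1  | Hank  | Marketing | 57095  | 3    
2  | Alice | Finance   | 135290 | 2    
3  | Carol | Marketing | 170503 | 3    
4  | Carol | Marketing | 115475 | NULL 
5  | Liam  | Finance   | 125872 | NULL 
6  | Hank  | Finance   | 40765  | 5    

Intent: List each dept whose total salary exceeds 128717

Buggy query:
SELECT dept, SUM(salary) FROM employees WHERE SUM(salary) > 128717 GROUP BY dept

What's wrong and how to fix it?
Bug: Aggregate functions cannot appear in a WHERE clause

Fix: Use HAVING (which filters groups after aggregation) instead of WHERE

Corrected query:
SELECT dept, SUM(salary) FROM employees GROUP BY dept HAVING SUM(salary) > 128717

Result:
dept      | SUM(salary)
----------+------------
Finance   | 301927     
Marketing | 343073     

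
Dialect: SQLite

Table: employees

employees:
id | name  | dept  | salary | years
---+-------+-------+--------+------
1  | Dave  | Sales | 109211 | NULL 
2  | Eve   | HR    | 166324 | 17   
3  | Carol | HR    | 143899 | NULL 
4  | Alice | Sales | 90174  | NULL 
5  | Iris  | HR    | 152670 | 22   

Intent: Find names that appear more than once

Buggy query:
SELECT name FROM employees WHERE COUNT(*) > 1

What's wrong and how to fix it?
Bug: WHERE can't reference COUNT(*); aggregates are computed after WHERE

Fix: GROUP BY name, then filter groups with HAVING COUNT(*) > 1

Corrected query:
SELECT name FROM employees GROUP BY name HAVING COUNT(*) > 1

Result:
(no rows)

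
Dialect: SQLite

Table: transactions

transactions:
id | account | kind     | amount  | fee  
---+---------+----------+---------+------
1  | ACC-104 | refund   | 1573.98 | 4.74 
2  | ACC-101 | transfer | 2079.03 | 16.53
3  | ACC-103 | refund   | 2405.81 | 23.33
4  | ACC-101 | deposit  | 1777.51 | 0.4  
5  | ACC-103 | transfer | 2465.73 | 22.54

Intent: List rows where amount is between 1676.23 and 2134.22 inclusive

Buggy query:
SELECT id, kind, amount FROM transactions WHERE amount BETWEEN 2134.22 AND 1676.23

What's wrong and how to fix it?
Bug: BETWEEN expects the lower bound first; with 2134.22 AND 1676.23 the range is empty

Fix: Write BETWEEN 1676.23 AND 2134.22

Corrected query:
SELECT id, kind, amount FROM transactions WHERE amount BETWEEN 1676.23 AND 2134.22

Result:
id | kind     | amount 
---+----------+--------
2  | transfer | 2079.03
4  | deposit  | 1777.51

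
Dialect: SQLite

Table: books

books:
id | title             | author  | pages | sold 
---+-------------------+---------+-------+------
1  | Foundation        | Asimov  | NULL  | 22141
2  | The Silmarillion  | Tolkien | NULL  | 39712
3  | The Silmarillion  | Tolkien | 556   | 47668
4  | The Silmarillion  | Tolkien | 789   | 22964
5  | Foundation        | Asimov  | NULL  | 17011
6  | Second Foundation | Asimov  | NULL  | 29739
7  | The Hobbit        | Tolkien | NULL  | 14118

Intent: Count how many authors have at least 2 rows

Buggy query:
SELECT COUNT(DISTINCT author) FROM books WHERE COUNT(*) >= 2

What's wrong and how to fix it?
Bug: WHERE filters individual rows, not groups, so a group-level COUNT is invalid there

Fix: Use a subquery that GROUPs and filters with HAVING, then count its rows

Corrected query:
SELECT COUNT(*) FROM (SELECT author FROM books GROUP BY author HAVING COUNT(*) >= 2)

Result:
COUNT(*)
--------
2       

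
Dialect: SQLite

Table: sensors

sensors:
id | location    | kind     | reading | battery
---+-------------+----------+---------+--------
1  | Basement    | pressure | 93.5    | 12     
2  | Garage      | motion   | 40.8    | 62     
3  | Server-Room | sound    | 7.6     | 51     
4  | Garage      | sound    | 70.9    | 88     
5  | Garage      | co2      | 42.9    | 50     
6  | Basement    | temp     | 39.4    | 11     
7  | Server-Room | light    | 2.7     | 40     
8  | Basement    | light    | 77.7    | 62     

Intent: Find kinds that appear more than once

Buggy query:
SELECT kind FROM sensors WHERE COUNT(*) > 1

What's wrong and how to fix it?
Bug: COUNT(*) is an aggregate and cannot be used in WHERE

Fix: GROUP BY kind, then filter groups with HAVING COUNT(*) > 1

Corrected query:
SELECT kind FROM sensors GROUP BY kind HAVING COUNT(*) > 1

Result:
kind 
-----
light
sound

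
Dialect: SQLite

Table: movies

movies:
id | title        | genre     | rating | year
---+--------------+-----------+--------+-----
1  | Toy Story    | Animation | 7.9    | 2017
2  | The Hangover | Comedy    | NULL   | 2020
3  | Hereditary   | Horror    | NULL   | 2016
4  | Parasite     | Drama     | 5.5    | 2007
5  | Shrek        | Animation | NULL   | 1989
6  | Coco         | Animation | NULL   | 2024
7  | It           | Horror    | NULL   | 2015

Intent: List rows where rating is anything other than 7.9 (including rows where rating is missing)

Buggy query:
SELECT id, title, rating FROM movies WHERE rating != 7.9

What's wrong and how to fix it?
Bug: Inequality against NULL is unknown, not true; rows with NULL are dropped

Fix: Add an explicit OR rating IS NULL to include the missing-value rows

Corrected query:
SELECT id, title, rating FROM movies WHERE rating != 7.9 OR rating IS NULL

Result:
id | title        | rating
---+--------------+-------
2  | The Hangover | NULL  
3  | Hereditary   | NULL  
4  | Parasite     | 5.5   
5  | Shrek        | NULL  
6  | Coco         | NULL  
7  | It           | NULL  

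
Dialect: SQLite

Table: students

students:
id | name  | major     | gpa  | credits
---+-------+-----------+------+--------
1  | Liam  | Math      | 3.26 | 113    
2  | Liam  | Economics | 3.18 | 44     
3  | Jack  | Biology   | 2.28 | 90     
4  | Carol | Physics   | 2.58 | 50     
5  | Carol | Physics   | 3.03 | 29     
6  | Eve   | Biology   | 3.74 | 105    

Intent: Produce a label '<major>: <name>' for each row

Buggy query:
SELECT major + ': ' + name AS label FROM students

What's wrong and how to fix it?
Bug: SQLite uses || for string concatenation; + coerces text to numbers (yielding 0)

Fix: Replace + with || to concatenate text

Corrected query:
SELECT major || ': ' || name AS label FROM students

Result:
label          
---------------
Math: Liam     
Economics: Liam
Biology: Jack  
Physics: Carol 
Physics: Carol 
Biology: Eve   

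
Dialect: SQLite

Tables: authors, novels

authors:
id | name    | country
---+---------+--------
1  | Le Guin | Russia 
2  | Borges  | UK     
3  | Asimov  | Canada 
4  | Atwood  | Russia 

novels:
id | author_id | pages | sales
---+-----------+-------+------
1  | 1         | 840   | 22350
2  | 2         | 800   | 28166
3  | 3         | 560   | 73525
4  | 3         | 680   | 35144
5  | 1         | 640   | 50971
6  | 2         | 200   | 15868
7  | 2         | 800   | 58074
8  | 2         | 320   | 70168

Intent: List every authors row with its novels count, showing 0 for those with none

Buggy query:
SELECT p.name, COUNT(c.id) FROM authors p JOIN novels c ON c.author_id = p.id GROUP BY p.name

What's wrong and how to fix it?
Bug: An inner join excludes parents with zero children

Fix: Switch to LEFT JOIN to retain unmatched parent rows

Corrected query:
SELECT p.name, COUNT(c.id) FROM authors p LEFT JOIN novels c ON c.author_id = p.id GROUP BY p.name

Result:
name    | COUNT(c.id)
--------+------------
Asimov  | 2          
Atwood  | 0          
Borges  | 4          
Le Guin | 2          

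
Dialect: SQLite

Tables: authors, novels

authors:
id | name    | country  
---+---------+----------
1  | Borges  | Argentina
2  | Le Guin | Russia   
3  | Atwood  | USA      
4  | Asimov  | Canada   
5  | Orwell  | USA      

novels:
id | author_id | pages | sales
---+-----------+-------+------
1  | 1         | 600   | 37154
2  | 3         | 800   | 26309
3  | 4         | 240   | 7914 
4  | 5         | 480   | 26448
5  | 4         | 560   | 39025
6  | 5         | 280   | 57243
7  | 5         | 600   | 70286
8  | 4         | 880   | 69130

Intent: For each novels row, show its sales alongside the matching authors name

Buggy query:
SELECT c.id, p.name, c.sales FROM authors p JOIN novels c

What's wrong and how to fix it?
Bug: JOIN with no ON clause produces a cartesian product; every novels row pairs with every authors row

Fix: Specify the join condition linking the foreign key to the parent id

Corrected query:
SELECT c.id, p.name, c.sales FROM authors p JOIN novels c ON c.author_id = p.id

Result:
id | name   | sales
---+--------+------
1  | Borges | 37154
2  | Atwood | 26309
3  | Asimov | 7914 
4  | Orwell | 26448
5  | Asimov | 39025
6  | Orwell | 57243
7  | Orwell | 70286
8  | Asimov | 69130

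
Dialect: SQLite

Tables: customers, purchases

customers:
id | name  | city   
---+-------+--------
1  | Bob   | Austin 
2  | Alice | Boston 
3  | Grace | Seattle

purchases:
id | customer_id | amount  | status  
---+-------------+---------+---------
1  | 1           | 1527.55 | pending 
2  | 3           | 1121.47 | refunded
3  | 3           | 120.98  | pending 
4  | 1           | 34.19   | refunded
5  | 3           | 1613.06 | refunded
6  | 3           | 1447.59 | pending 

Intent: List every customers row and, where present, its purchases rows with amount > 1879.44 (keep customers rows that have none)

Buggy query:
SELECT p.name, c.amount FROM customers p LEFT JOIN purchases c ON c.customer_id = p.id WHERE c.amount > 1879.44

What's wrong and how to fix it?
Bug: A WHERE condition on the right-hand table after LEFT JOIN drops unmatched parents

Fix: Put 'c.amount > 1879.44' in the JOIN's ON clause instead of WHERE

Corrected query:
SELECT p.name, c.amount FROM customers p LEFT JOIN purchases c ON c.customer_id = p.id AND c.amount > 1879.44

Result:
name  | amount
------+-------
Bob   | NULL  
Alice | NULL  
Grace | NULL  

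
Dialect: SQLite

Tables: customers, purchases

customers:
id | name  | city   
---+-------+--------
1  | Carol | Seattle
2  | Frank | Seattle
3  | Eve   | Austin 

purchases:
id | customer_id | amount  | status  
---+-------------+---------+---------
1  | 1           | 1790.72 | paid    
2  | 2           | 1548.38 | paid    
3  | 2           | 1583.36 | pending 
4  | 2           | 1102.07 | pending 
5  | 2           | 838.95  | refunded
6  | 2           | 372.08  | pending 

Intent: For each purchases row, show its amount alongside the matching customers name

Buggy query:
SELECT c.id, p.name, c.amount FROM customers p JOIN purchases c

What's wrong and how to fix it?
Bug: JOIN with no ON clause produces a cartesian product; every purchases row pairs with every customers row

Fix: Specify the join condition linking the foreign key to the parent id

Corrected query:
SELECT c.id, p.name, c.amount FROM customers p JOIN purchases c ON c.customer_id = p.id

Result:
id | name  | amount 
---+-------+--------
1  | Carol | 1790.72
2  | Frank | 1548.38
3  | Frank | 1583.36
4  | Frank | 1102.07
5  | Frank | 838.95 
6  | Frank | 372.08 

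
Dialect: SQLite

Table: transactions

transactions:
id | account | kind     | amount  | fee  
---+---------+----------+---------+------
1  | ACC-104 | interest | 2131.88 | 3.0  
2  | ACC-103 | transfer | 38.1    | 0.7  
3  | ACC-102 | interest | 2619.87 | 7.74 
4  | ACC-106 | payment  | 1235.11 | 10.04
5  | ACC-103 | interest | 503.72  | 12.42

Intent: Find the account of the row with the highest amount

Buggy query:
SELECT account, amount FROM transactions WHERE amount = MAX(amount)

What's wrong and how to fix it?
Bug: MAX(amount) is an aggregate and cannot be used directly in WHERE

Fix: Use a subquery: WHERE amount = (SELECT MAX(amount) FROM transactions)

Corrected query:
SELECT account, amount FROM transactions WHERE amount = (SELECT MAX(amount) FROM transactions)

Result:
account | amount 
--------+--------
ACC-102 | 2619.87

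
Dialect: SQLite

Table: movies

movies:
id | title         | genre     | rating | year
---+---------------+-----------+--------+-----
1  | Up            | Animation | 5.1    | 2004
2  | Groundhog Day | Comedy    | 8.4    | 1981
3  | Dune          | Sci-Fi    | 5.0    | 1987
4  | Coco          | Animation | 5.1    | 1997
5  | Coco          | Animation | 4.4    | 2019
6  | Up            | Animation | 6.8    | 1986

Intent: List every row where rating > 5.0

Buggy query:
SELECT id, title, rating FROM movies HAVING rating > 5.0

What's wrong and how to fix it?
Bug: This is a non-aggregate query (no GROUP BY, no aggregates), so in SQLite the HAVING clause is invalid here; a row-level condition belongs in WHERE

Fix: Use WHERE for row-level filtering

Corrected query:
SELECT id, title, rating FROM movies WHERE rating > 5.0

Result:
id | title         | rating
---+---------------+-------
1  | Up            | 5.1   
2  | Groundhog Day | 8.4   
4  | Coco          | 5.1   
6  | Up            | 6.8   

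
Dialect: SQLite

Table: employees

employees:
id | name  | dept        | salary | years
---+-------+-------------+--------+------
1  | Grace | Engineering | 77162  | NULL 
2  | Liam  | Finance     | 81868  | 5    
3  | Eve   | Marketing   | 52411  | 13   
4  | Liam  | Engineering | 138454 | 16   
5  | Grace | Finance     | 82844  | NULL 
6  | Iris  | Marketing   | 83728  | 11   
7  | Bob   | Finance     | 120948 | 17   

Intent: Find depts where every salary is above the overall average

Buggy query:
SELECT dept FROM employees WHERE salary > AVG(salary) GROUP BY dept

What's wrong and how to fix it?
Bug: WHERE evaluates per row before aggregation, so AVG() is unavailable

Fix: Use a subquery for AVG and a HAVING MIN(...) filter so the condition holds for every row in the group

Corrected query:
SELECT dept FROM employees GROUP BY dept HAVING MIN(salary) > (SELECT AVG(salary) FROM employees)

Result:
(no rows)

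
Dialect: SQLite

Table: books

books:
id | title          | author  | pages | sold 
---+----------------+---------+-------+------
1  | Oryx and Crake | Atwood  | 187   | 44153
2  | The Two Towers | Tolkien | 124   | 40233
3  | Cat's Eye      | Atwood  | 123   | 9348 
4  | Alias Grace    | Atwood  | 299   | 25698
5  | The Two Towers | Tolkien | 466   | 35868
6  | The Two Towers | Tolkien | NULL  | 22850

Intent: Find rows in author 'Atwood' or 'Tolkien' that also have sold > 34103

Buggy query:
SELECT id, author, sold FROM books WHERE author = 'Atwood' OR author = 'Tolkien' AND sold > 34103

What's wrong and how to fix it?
Bug: AND binds tighter than OR, so this parses as author = 'Atwood' OR (author = 'Tolkien' AND sold > 34103)

Fix: Group the OR with parentheses (or use IN), then AND the threshold

Corrected query:
SELECT id, author, sold FROM books WHERE (author = 'Atwood' OR author = 'Tolkien') AND sold > 34103

Result:
id | author  | sold 
---+---------+------
1  | Atwood  | 44153
2  | Tolkien | 40233
5  | Tolkien | 35868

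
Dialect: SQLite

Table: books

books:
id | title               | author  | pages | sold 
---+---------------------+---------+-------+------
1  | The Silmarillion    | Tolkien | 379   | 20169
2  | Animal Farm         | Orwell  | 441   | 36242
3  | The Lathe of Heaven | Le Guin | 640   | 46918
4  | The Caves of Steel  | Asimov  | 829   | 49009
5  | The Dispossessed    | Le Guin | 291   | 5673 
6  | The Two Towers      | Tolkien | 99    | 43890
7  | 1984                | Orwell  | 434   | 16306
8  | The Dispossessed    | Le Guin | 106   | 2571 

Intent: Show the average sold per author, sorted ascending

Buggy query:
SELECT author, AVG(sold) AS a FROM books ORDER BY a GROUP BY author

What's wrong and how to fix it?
Bug: ORDER BY appears before GROUP BY; SQL clause order requires GROUP BY first

Fix: Move ORDER BY to the end, after GROUP BY

Corrected query:
SELECT author, AVG(sold) AS a FROM books GROUP BY author ORDER BY a

Result:
author  | a           
--------+-------------
Le Guin | 18387.333333
Orwell  | 26274       
Tolkien | 32029.5     
Asimov  | 49009       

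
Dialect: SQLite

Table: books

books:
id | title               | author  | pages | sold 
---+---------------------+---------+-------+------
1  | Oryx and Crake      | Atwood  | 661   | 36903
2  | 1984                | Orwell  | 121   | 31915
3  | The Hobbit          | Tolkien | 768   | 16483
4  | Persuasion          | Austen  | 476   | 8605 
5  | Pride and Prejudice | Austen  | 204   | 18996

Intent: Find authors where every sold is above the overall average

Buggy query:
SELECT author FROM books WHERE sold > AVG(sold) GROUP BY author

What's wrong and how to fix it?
Bug: AVG() is an aggregate; it can't sit directly in WHERE

Fix: Use a subquery for AVG and a HAVING MIN(...) filter so the condition holds for every row in the group

Corrected query:
SELECT author FROM books GROUP BY author HAVING MIN(sold) > (SELECT AVG(sold) FROM books)

Result:
author
------
Atwood
Orwell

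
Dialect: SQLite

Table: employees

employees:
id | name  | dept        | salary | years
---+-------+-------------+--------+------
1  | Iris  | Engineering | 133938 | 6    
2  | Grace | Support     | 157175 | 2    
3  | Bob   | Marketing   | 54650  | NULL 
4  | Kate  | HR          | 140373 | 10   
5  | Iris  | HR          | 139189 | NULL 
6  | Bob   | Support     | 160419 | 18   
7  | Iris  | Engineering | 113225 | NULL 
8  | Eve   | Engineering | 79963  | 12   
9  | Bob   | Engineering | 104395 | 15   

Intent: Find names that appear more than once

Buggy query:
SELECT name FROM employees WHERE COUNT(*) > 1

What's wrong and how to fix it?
Bug: WHERE can't reference COUNT(*); aggregates are computed after WHERE

Fix: GROUP BY name, then filter groups with HAVING COUNT(*) > 1

Corrected query:
SELECT name FROM employees GROUP BY name HAVING COUNT(*) > 1

Result:
name
----
Bob 
Iris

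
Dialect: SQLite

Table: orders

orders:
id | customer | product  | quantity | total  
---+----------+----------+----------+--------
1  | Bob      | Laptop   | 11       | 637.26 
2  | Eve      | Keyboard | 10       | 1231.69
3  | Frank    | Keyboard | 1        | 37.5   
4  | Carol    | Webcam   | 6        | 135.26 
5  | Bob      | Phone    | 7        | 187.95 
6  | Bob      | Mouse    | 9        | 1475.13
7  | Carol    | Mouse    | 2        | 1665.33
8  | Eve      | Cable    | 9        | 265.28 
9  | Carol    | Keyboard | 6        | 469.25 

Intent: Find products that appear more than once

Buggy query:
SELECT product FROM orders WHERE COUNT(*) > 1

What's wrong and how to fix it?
Bug: COUNT(*) is an aggregate and cannot be used in WHERE

Fix: Group first, then use HAVING for the count condition

Corrected query:
SELECT product FROM orders GROUP BY product HAVING COUNT(*) > 1

Result:
product 
--------
Keyboard
Mouse   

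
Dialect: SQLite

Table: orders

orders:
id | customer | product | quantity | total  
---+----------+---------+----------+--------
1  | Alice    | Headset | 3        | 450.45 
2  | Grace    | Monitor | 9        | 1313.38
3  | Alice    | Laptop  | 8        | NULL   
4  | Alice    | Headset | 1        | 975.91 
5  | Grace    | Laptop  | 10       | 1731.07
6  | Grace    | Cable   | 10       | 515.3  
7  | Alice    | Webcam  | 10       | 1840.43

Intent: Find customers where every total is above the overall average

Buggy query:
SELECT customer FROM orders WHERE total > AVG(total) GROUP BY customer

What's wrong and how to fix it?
Bug: WHERE evaluates per row before aggregation, so AVG() is unavailable

Fix: Use a subquery for AVG and a HAVING MIN(...) filter so the condition holds for every row in the group

Corrected query:
SELECT customer FROM orders GROUP BY customer HAVING MIN(total) > (SELECT AVG(total) FROM orders)

Result:
(no rows)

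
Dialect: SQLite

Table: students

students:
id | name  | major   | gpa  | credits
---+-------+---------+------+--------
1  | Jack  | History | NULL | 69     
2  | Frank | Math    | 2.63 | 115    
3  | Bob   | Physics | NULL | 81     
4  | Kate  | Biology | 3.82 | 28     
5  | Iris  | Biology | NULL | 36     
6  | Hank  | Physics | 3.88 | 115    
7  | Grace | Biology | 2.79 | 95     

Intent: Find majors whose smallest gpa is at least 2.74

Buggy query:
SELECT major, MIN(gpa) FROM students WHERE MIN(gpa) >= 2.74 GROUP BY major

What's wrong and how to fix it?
Bug: Aggregates like MIN are computed per group after WHERE runs

Fix: Use HAVING for the per-group MIN condition

Corrected query:
SELECT major, MIN(gpa) FROM students GROUP BY major HAVING MIN(gpa) >= 2.74

Result:
major   | MIN(gpa)
--------+---------
Biology | 2.79    
Physics | 3.88    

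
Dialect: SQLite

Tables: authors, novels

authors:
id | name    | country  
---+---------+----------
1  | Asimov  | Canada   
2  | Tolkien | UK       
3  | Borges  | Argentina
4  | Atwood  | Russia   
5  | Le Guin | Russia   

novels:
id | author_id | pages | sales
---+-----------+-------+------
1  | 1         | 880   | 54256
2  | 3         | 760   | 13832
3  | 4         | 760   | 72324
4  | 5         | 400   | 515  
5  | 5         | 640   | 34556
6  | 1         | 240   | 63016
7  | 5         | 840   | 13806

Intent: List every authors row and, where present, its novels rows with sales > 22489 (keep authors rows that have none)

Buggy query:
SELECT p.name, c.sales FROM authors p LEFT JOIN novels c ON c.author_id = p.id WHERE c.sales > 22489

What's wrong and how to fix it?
Bug: A WHERE condition on the right-hand table after LEFT JOIN drops unmatched parents

Fix: Move the right-table condition into the ON clause so unmatched parents are kept

Corrected query:
SELECT p.name, c.sales FROM authors p LEFT JOIN novels c ON c.author_id = p.id AND c.sales > 22489

Result:
name    | sales
--------+------
Asimov  | 54256
Asimov  | 63016
Tolkien | NULL 
Borges  | NULL 
Atwood  | 72324
Le Guin | 34556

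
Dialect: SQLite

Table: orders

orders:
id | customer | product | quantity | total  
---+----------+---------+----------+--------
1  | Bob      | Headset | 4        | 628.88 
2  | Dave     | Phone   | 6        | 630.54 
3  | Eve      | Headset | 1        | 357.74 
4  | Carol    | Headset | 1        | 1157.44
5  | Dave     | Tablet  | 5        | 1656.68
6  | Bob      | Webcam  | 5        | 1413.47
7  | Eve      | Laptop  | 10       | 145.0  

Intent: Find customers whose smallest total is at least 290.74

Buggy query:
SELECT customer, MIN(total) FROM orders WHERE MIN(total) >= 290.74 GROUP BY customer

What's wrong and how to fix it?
Bug: MIN() in WHERE is a misuse of aggregate

Fix: Replace WHERE with HAVING after the GROUP BY

Corrected query:
SELECT customer, MIN(total) FROM orders GROUP BY customer HAVING MIN(total) >= 290.74

Result:
customer | MIN(total)
---------+-----------
Bob      | 628.88    
Carol    | 1157.44   
Dave     | 630.54    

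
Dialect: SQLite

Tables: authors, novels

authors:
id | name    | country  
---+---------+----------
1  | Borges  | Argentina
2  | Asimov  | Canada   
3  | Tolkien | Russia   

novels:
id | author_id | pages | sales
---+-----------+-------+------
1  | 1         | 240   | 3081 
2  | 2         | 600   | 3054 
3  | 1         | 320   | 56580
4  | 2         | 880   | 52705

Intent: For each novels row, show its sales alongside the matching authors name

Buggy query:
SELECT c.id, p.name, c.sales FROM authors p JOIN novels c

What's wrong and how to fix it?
Bug: Missing join condition: each novels row is matched to all authors rows instead of just its own

Fix: Specify the join condition linking the foreign key to the parent id

Corrected query:
SELECT c.id, p.name, c.sales FROM authors p JOIN novels c ON c.author_id = p.id

Result:
id | name   | sales
---+--------+------
1  | Borges | 3081 
2  | Asimov | 3054 
3  | Borges | 56580
4  | Asimov | 52705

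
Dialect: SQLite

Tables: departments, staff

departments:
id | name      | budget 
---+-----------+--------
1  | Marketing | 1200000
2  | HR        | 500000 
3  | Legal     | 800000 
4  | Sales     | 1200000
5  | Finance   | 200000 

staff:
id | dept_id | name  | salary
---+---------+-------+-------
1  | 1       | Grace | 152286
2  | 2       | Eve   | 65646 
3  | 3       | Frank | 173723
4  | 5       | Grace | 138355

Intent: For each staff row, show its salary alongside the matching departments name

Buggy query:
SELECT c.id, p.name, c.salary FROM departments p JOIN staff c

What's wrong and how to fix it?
Bug: Missing join condition: each staff row is matched to all departments rows instead of just its own

Fix: Add ON c.dept_id = p.id to the JOIN

Corrected query:
SELECT c.id, p.name, c.salary FROM departments p JOIN staff c ON c.dept_id = p.id

Result:
id | name      | salary
---+-----------+-------
1  | Marketing | 152286
2  | HR        | 65646 
3  | Legal     | 173723
4  | Finance   | 138355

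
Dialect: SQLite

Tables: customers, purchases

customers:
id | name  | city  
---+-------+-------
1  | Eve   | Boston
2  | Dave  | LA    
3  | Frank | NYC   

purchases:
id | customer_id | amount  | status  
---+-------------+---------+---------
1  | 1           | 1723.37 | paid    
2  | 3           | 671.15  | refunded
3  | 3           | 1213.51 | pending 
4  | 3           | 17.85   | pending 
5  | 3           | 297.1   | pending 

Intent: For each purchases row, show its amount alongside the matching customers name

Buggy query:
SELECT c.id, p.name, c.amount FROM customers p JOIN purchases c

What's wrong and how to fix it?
Bug: Missing join condition: each purchases row is matched to all customers rows instead of just its own

Fix: Add ON c.customer_id = p.id to the JOIN

Corrected query:
SELECT c.id, p.name, c.amount FROM customers p JOIN purchases c ON c.customer_id = p.id

Result:
id | name  | amount 
---+-------+--------
1  | Eve   | 1723.37
2  | Frank | 671.15 
3  | Frank | 1213.51
4  | Frank | 17.85  
5  | Frank | 297.1  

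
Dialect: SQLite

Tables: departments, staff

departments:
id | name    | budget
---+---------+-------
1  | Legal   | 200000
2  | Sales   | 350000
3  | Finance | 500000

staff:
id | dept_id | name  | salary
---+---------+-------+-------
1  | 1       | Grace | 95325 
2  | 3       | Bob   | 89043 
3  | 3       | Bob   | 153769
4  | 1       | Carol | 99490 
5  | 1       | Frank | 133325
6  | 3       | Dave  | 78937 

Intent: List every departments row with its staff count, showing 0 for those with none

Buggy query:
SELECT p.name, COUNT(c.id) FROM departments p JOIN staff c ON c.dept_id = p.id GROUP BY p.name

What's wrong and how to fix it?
Bug: INNER JOIN drops departments rows that have no matching staff rows

Fix: Use LEFT JOIN so parents without children still appear (COUNT(c.id) gives 0)

Corrected query:
SELECT p.name, COUNT(c.id) FROM departments p LEFT JOIN staff c ON c.dept_id = p.id GROUP BY p.name

Result:
name    | COUNT(c.id)
--------+------------
Finance | 3          
Legal   | 3          
Sales   | 0          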